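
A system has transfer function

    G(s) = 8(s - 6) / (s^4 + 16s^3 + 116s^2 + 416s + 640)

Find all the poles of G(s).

The poles are the roots of the denominator s^4 + 16s^3 + 116s^2 + 416s + 640 = 0.
No real roots exist; factor into two real quadratics: (s^2 + 8s + 32)(s^2 + 8s + 20) = 0.
Each quadratic gives a conjugate pair via the quadratic formula.

s = -4 + 4j, -4 - 4j, -4 + 2j, -4 - 2j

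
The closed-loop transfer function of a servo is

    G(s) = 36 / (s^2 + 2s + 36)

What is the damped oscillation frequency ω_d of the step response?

ω_d ≈ 5.916 rad/s

Comparing s^2 + 2s + 36 to s^2 + 2ζωₙs + ωₙ²: ωₙ = 6 rad/s and ζ = 2/(2·6) ≈ 0.1667.
ζωₙ = 2/2 = 1, so ω_d = ωₙ√(1−ζ²) = √(ωₙ² − (ζωₙ)²) = √(36 − 1²) = √35 ≈ 5.916 rad/s.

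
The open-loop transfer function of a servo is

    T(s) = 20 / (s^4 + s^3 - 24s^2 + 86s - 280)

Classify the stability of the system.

unstable

The denominator s^4 + s^3 - 24s^2 + 86s - 280 factors as (s^2 - 2s + 10)(s + 7)(s - 4), giving poles at s = 1 ± 3j, -7, 4.
Since the pole(s) at s = 1 ± 3j, 4 lie in the right half-plane, the system is unstable.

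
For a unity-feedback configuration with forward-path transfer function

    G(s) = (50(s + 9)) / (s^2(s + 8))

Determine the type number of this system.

Type 2

The denominator has 2 factors of s at the origin (free integrators), so this is a Type 2 system.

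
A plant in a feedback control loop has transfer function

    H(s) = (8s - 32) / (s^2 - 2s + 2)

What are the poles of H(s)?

The poles are the roots of the denominator s^2 - 2s + 2 = 0.
Using the quadratic formula: s = (2 ± √(-4))/2 = 1 ± 1j.

s = 1 ± j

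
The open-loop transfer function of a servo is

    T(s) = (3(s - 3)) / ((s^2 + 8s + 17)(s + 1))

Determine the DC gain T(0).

T(0) = -9/17 ≈ -0.5294

At s = 0 each factor (s + a) contributes a and each (s^2 + bs + c) contributes c.
T(0) = 3·(-3) / ((17) · (1)) = -9/17 = -9/17.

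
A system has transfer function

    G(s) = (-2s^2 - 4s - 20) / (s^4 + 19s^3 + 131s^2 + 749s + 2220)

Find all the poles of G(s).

The poles are the roots of the denominator s^4 + 19s^3 + 131s^2 + 749s + 2220 = 0.
Trying s = -5: the polynomial evaluates to 0, so (s + 5) is a factor.
Dividing out leaves s^3 + 14s^2 + 61s + 444 = 0.
This factors further as (s^2 + 2s + 37)(s + 12) = 0.

s = -1 ± 6j, -5, -12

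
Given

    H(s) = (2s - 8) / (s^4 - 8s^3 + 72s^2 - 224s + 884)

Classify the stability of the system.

The denominator s^4 - 8s^3 + 72s^2 - 224s + 884 factors as (s^2 - 2s + 26)(s^2 - 6s + 34), giving poles at s = 1 ± 5j, 3 ± 5j.
Since the pole(s) at s = 1 + 5j, 1 - 5j, 3 + 5j, 3 - 5j lie in the right half-plane, the system is unstable.

unstable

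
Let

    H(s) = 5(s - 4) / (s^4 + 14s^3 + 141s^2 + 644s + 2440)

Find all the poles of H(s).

The poles are the roots of the denominator s^4 + 14s^3 + 141s^2 + 644s + 2440 = 0.
No real roots exist; factor into two real quadratics: (s^2 + 10s + 61)(s^2 + 4s + 40) = 0.
Each quadratic gives a conjugate pair via the quadratic formula.

s = -5 + 6j, -5 - 6j, -2 + 6j, -2 - 6j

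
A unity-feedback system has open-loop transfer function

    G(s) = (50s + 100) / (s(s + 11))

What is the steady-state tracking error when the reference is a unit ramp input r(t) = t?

G(s) has one pole at the origin.
This is a Type 1 system. Kv = lim_{s→0} s·G(s) = 100/11.
e_ss = 1/Kv = 1/(100/11) = 11/100 ≈ 0.1100.

e_ss = 0.1100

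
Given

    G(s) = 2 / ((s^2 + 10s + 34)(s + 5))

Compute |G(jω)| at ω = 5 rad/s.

|G(j5)| ≈ 0.005567

Substitute s = j5: numerator = 2, denominator = -205 + j295.
|G(j5)| = |2| / |-205 + j295| = 2 / 359.24 ≈ 0.005567.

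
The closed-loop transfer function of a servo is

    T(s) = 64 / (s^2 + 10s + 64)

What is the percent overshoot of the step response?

Comparing s^2 + 10s + 64 to s^2 + 2ζωₙs + ωₙ²: ωₙ = 8 rad/s and ζ = 10/(2·8) = 0.625.
%OS = 100·exp(−πζ/√(1−ζ²)) = 100·exp(−π·0.625/√(1−0.625²)) ≈ 8.08%.

%OS ≈ 8.08%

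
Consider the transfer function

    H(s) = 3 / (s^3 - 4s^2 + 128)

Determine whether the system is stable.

unstable

The denominator s^3 - 4s^2 + 128 factors as (s + 4)(s^2 - 8s + 32), giving poles at s = -4, 4 ± 4j.
Since the pole(s) at s = 4 + 4j, 4 - 4j lie in the right half-plane, the system is unstable.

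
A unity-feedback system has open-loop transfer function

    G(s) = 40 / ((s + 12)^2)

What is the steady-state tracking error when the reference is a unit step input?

e_ss = 0.7826

G(s) has no poles at the origin.
This is a Type 0 system. Kp = lim_{s→0} G(s) = 40/144 = 5/18.
e_ss = 1/(1 + Kp) = 1/(1 + 5/18) = 18/23 ≈ 0.7826.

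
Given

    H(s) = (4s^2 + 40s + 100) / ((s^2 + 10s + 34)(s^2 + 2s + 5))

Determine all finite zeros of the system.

s = -5, -5

Set the numerator to zero: 4s^2 + 40s + 100 = 0, i.e. 4·(s^2 + 10s + 25) = 0.
Factoring: (s + 5)^2 = 0.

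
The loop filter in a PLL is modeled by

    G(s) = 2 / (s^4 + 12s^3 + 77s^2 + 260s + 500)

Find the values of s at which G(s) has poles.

The poles are the roots of the denominator s^4 + 12s^3 + 77s^2 + 260s + 500 = 0.
No real roots exist; factor into two real quadratics: (s^2 + 8s + 25)(s^2 + 4s + 20) = 0.
Each quadratic gives a conjugate pair via the quadratic formula.

s = -4 + 3j, -4 - 3j, -2 + 4j, -2 - 4j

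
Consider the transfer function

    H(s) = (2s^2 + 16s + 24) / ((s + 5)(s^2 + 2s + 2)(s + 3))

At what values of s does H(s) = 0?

Set the numerator to zero: 2s^2 + 16s + 24 = 0, i.e. 2·(s^2 + 8s + 12) = 0.
Factoring: (s + 2)(s + 6) = 0.

s = -2, -6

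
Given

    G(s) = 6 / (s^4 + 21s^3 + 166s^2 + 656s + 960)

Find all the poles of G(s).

s = -4 + 4j, -4 - 4j, -3, -10

The poles are the roots of the denominator s^4 + 21s^3 + 166s^2 + 656s + 960 = 0.
Trying s = -3: the polynomial evaluates to 0, so (s + 3) is a factor.
Dividing out leaves s^3 + 18s^2 + 112s + 320 = 0.
This factors further as (s^2 + 8s + 32)(s + 10) = 0.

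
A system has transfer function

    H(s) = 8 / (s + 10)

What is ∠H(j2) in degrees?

At s = j2: numerator = 8, denominator = 10 + j2.
∠H = ∠num − ∠den = 0° − (11.310°) = -11.31°.

∠H(j2) ≈ -11.31°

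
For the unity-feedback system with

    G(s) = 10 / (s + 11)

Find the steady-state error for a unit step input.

G(s) has no poles at the origin.
This is a Type 0 system. Kp = lim_{s→0} G(s) = 10/11.
e_ss = 1/(1 + Kp) = 1/(1 + 10/11) = 11/21 ≈ 0.5238.

e_ss = 0.5238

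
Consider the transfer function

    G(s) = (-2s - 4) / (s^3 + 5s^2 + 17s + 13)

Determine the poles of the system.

s = -2 ± 3j, -1

The poles are the roots of the denominator s^3 + 5s^2 + 17s + 13 = 0.
Trying s = -1: the polynomial evaluates to 0, so (s + 1) is a factor.
Dividing out leaves s^2 + 4s + 13 = 0.
The quadratic formula then gives s = -2 ± 3j.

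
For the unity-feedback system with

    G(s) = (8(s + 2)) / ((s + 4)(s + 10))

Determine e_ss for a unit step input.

e_ss = 0.7143

G(s) has no poles at the origin.
This is a Type 0 system. Kp = lim_{s→0} G(s) = 16/40 = 2/5.
e_ss = 1/(1 + Kp) = 1/(1 + 2/5) = 5/7 ≈ 0.7143.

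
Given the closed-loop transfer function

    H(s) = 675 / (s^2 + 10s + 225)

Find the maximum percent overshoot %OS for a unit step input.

Comparing s^2 + 10s + 225 to s^2 + 2ζωₙs + ωₙ²: ωₙ = 15 rad/s and ζ = 10/(2·15) ≈ 0.3333.
%OS = 100·exp(−πζ/√(1−ζ²)) = 100·exp(−π·0.3333/√(1−0.3333²)) ≈ 32.9%.

%OS ≈ 32.9%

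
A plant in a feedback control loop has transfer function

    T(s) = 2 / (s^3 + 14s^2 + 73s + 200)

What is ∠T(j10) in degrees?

At s = j10: numerator = 2, denominator = -1200 - j270.
∠T = ∠num − ∠den = 0° − (-167.32°) = 167.3°.

∠T(j10) ≈ 167.3°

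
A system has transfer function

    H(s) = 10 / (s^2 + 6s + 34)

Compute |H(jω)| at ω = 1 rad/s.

Substitute s = j1: numerator = 10, denominator = 33 + j6.
|H(j1)| = |10| / |33 + j6| = 10 / 33.541 ≈ 0.2981.

|H(j1)| ≈ 0.2981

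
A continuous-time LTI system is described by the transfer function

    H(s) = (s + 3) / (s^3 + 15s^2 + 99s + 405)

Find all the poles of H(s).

The poles are the roots of the denominator s^3 + 15s^2 + 99s + 405 = 0.
Trying s = -9: the polynomial evaluates to 0, so (s + 9) is a factor.
Dividing out leaves s^2 + 6s + 45 = 0.
The quadratic formula then gives s = -3 ± 6j.

s = -3 + 6j, -3 - 6j, -9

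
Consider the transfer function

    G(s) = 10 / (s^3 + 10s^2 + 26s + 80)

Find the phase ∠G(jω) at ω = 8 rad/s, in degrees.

At s = j8: numerator = 10, denominator = -560 - j304.
∠G = ∠num − ∠den = 0° − (-151.50°) = 151.5°.

∠G(j8) ≈ 151.5°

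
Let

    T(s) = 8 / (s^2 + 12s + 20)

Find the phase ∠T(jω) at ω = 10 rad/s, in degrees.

∠T(j10) ≈ -123.7°

At s = j10: numerator = 8, denominator = -80 + j120.
∠T = ∠num − ∠den = 0° − (123.69°) = -123.7°.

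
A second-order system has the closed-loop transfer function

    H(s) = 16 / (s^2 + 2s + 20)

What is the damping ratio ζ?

Compare the denominator to the standard form s^2 + 2ζωₙs + ωₙ².
ωₙ² = 20, so ωₙ = √20 ≈ 4.472 rad/s.
2ζωₙ = 2, so ζ = 2/(2·√20) ≈ 0.2236.

ζ ≈ 0.2236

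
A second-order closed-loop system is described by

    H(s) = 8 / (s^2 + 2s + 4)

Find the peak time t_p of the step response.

Comparing s^2 + 2s + 4 to s^2 + 2ζωₙs + ωₙ²: ωₙ = 2 rad/s and ζ = 2/(2·2) = 0.5.
ζωₙ = 2/2 = 1, so ω_d = ωₙ√(1−ζ²) = √(ωₙ² − (ζωₙ)²) = √(4 − 1²) = √3 ≈ 1.732 rad/s.
t_p = π/ω_d = π/1.732 ≈ 1.814 s.

t_p ≈ 1.814 s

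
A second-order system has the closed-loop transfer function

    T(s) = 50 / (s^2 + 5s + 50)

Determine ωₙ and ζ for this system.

ωₙ ≈ 7.071 rad/s, ζ ≈ 0.3536

Compare the denominator to the standard form s^2 + 2ζωₙs + ωₙ².
ωₙ² = 50, so ωₙ = √50 ≈ 7.071 rad/s.
2ζωₙ = 5, so ζ = 5/(2·√50) ≈ 0.3536.
With ζ = 0.3536 the response is underdamped.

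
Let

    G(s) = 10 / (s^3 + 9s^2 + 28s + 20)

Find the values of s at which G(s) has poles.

The poles are the roots of the denominator s^3 + 9s^2 + 28s + 20 = 0.
Trying s = -1: the polynomial evaluates to 0, so (s + 1) is a factor.
Dividing out leaves s^2 + 8s + 20 = 0.
The quadratic formula then gives s = -4 ± 2j.

s = -4 + 2j, -4 - 2j, -1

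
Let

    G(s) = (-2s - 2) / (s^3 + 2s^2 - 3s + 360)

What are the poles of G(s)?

s = 3 + 6j, 3 - 6j, -8

The poles are the roots of the denominator s^3 + 2s^2 - 3s + 360 = 0.
Trying s = -8: the polynomial evaluates to 0, so (s + 8) is a factor.
Dividing out leaves s^2 - 6s + 45 = 0.
The quadratic formula then gives s = 3 ± 6j.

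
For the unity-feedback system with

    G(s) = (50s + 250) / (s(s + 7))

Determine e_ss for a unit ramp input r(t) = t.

G(s) has one pole at the origin.
This is a Type 1 system. Kv = lim_{s→0} s·G(s) = 250/7.
e_ss = 1/Kv = 1/(250/7) = 7/250 ≈ 0.02800.

e_ss = 0.02800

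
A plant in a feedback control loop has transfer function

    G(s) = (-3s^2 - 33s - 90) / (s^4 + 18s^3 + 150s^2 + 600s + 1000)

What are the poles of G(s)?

The poles are the roots of the denominator s^4 + 18s^3 + 150s^2 + 600s + 1000 = 0.
No real roots exist; factor into two real quadratics: (s^2 + 8s + 20)(s^2 + 10s + 50) = 0.
Each quadratic gives a conjugate pair via the quadratic formula.

s = -4 + 2j, -4 - 2j, -5 + 5j, -5 - 5j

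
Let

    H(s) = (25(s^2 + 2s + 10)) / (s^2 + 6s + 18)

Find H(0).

H(0) = 125/9 ≈ 13.89

At s = 0 each factor (s + a) contributes a and each (s^2 + bs + c) contributes c.
H(0) = 25·(10) / ((18)) = 250/18 = 125/9.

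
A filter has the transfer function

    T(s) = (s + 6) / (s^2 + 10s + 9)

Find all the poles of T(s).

s = -1, -9

The poles are the roots of the denominator s^2 + 10s + 9 = 0.
Factoring: (s + 1)(s + 9) = 0, so s = -1 and s = -9.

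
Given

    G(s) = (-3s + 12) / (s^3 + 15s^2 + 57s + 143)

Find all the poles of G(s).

s = -2 ± 3j, -11

The poles are the roots of the denominator s^3 + 15s^2 + 57s + 143 = 0.
Trying s = -11: the polynomial evaluates to 0, so (s + 11) is a factor.
Dividing out leaves s^2 + 4s + 13 = 0.
The quadratic formula then gives s = -2 ± 3j.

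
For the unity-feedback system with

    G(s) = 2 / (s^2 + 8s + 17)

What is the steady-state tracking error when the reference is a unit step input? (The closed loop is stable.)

e_ss = 0.8947

G(s) has no poles at the origin.
This is a Type 0 system. Kp = lim_{s→0} G(s) = 2/17.
e_ss = 1/(1 + Kp) = 1/(1 + 2/17) = 17/19 ≈ 0.8947.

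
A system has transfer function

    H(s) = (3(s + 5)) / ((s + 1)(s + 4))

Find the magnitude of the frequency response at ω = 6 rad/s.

Substitute s = j6: numerator = 15 + j18, denominator = -32 + j30.
|H(j6)| = |15 + j18| / |-32 + j30| = 23.431 / 43.863 ≈ 0.5342.

|H(j6)| ≈ 0.5342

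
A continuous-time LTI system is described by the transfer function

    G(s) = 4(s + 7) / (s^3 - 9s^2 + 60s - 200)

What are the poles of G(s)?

s = 2 + 6j, 2 - 6j, 5

The poles are the roots of the denominator s^3 - 9s^2 + 60s - 200 = 0.
Trying s = 5: the polynomial evaluates to 0, so (s - 5) is a factor.
Dividing out leaves s^2 - 4s + 40 = 0.
The quadratic formula then gives s = 2 ± 6j.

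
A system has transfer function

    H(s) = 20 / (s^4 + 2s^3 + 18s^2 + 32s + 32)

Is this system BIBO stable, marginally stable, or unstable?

The denominator s^4 + 2s^3 + 18s^2 + 32s + 32 factors as (s^2 + 16)(s^2 + 2s + 2), giving poles at s = 4j, -4j, -1 + j, -1 - j.
Since the simple pole(s) at s = 4j, -4j lie on the jω-axis with none in the right half-plane, the system is marginally stable.

marginally stable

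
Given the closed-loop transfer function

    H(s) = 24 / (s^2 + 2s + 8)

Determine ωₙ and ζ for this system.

ωₙ ≈ 2.828 rad/s, ζ ≈ 0.3536

Compare the denominator to the standard form s^2 + 2ζωₙs + ωₙ².
ωₙ² = 8, so ωₙ = √8 ≈ 2.828 rad/s.
2ζωₙ = 2, so ζ = 2/(2·√8) ≈ 0.3536.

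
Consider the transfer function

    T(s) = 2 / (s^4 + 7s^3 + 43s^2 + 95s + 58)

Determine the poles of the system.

s = -2 + 5j, -2 - 5j, -2, -1

The poles are the roots of the denominator s^4 + 7s^3 + 43s^2 + 95s + 58 = 0.
Trying s = -2: the polynomial evaluates to 0, so (s + 2) is a factor.
Dividing out leaves s^3 + 5s^2 + 33s + 29 = 0.
This factors further as (s^2 + 4s + 29)(s + 1) = 0.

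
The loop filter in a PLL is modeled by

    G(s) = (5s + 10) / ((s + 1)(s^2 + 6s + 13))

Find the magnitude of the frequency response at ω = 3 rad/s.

|G(j3)| ≈ 0.3092

Substitute s = j3: numerator = 10 + j15, denominator = -50 + j30.
|G(j3)| = |10 + j15| / |-50 + j30| = 18.028 / 58.310 ≈ 0.3092.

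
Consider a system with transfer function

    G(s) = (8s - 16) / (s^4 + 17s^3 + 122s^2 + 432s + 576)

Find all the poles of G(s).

s = -4 ± 4j, -6, -3

The poles are the roots of the denominator s^4 + 17s^3 + 122s^2 + 432s + 576 = 0.
Trying s = -6: the polynomial evaluates to 0, so (s + 6) is a factor.
Dividing out leaves s^3 + 11s^2 + 56s + 96 = 0.
This factors further as (s^2 + 8s + 32)(s + 3) = 0.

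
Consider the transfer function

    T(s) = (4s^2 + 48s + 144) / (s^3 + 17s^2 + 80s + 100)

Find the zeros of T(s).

Set the numerator to zero: 4s^2 + 48s + 144 = 0, i.e. 4·(s^2 + 12s + 36) = 0.
Factoring: (s + 6)^2 = 0.

s = -6, -6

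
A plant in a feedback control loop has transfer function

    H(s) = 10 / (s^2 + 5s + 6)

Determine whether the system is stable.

stable

The denominator s^2 + 5s + 6 factors as (s + 3)(s + 2), giving poles at s = -3, -2.
Since all poles lie strictly in the left half-plane, the system is stable.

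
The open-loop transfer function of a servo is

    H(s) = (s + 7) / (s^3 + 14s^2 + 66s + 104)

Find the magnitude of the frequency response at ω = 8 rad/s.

Substitute s = j8: numerator = 7 + j8, denominator = -792 + j16.
|H(j8)| = |7 + j8| / |-792 + j16| = 10.630 / 792.16 ≈ 0.01342.

|H(j8)| ≈ 0.01342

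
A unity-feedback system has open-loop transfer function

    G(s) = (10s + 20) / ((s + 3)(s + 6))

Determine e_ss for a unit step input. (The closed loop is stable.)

G(s) has no poles at the origin.
This is a Type 0 system. Kp = lim_{s→0} G(s) = 20/18 = 10/9.
e_ss = 1/(1 + Kp) = 1/(1 + 10/9) = 9/19 ≈ 0.4737.

e_ss = 0.4737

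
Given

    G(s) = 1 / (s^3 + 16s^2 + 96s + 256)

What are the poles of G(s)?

s = -4 ± 4j, -8

The poles are the roots of the denominator s^3 + 16s^2 + 96s + 256 = 0.
Trying s = -8: the polynomial evaluates to 0, so (s + 8) is a factor.
Dividing out leaves s^2 + 8s + 32 = 0.
The quadratic formula then gives s = -4 ± 4j.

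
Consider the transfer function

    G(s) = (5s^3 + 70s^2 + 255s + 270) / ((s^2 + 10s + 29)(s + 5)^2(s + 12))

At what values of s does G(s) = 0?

s = -2, -9, -3

Set the numerator to zero: 5s^3 + 70s^2 + 255s + 270 = 0, i.e. 5·(s^3 + 14s^2 + 51s + 54) = 0.
Factoring: (s + 2)(s + 9)(s + 3) = 0.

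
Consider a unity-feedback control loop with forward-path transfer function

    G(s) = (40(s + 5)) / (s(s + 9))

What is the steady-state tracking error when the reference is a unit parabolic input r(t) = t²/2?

e_ss = ∞

G(s) has one pole at the origin.
This is a Type 1 system; Ka = lim_{s→0} s^2·G(s) = 0, so the steady-state error for a parabola input is infinite.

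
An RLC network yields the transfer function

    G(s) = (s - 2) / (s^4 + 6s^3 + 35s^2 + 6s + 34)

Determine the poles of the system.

The poles are the roots of the denominator s^4 + 6s^3 + 35s^2 + 6s + 34 = 0.
No real roots exist; factor into two real quadratics: (s^2 + 1)(s^2 + 6s + 34) = 0.
Each quadratic gives a conjugate pair via the quadratic formula.

s = j, -j, -3 + 5j, -3 - 5j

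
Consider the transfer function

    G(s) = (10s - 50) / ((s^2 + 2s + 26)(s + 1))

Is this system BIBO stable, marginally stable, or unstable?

The poles can be read from the denominator factors: s = -1 + 5j, -1 - 5j, -1.
Since all poles lie strictly in the left half-plane, the system is stable.

stable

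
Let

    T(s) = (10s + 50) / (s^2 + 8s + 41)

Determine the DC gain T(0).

Set s = 0: T(0) = (50) / (41) = 50/41.

T(0) = 50/41 ≈ 1.220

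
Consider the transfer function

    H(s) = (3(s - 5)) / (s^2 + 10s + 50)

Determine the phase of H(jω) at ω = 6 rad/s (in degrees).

∠H(j6) ≈ 52.94°

At s = j6: numerator = -15 + j18, denominator = 14 + j60.
∠H = ∠num − ∠den = 129.81° − (76.866°) = 52.94°.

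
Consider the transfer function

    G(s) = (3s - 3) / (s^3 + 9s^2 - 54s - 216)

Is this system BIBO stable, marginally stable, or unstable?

unstable

The denominator s^3 + 9s^2 - 54s - 216 factors as (s + 12)(s - 6)(s + 3), giving poles at s = -12, 6, -3.
Since the pole(s) at s = 6 lie in the right half-plane, the system is unstable.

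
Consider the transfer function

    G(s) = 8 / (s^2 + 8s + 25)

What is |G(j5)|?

Substitute s = j5: numerator = 8, denominator = j40.
|G(j5)| = |8| / |j40| = 8 / 40 = 0.2000.

|G(j5)| = 0.2000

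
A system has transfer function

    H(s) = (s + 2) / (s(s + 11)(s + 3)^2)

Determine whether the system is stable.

marginally stable

The poles can be read from the denominator factors: s = 0, -11, -3, -3.
Since the simple pole(s) at s = 0 lie on the jω-axis with none in the right half-plane, the system is marginally stable.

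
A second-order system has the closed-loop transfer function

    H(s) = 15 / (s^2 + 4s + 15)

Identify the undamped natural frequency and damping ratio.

Compare the denominator to the standard form s^2 + 2ζωₙs + ωₙ².
ωₙ² = 15, so ωₙ = √15 ≈ 3.873 rad/s.
2ζωₙ = 4, so ζ = 4/(2·√15) ≈ 0.5164.
With ζ = 0.5164 the response is underdamped.

ωₙ ≈ 3.873 rad/s, ζ ≈ 0.5164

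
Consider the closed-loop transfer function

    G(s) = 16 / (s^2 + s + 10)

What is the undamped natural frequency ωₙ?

ωₙ ≈ 3.162 rad/s

Compare the denominator to the standard form s^2 + 2ζωₙs + ωₙ².
ωₙ² = 10, so ωₙ = √10 ≈ 3.162 rad/s.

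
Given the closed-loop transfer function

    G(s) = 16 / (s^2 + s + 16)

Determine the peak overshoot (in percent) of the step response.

Comparing s^2 + s + 16 to s^2 + 2ζωₙs + ωₙ²: ωₙ = 4 rad/s and ζ = 1/(2·4) = 0.125.
%OS = 100·exp(−πζ/√(1−ζ²)) = 100·exp(−π·0.125/√(1−0.125²)) ≈ 67.3%.

%OS ≈ 67.3%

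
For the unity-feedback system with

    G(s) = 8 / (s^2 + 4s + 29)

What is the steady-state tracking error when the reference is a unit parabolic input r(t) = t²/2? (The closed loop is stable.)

G(s) has no poles at the origin.
This is a Type 0 system; Ka = lim_{s→0} s^2·G(s) = 0, so the steady-state error for a parabola input is infinite.

e_ss = ∞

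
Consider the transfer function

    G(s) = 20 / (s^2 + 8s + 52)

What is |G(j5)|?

Substitute s = j5: numerator = 20, denominator = 27 + j40.
|G(j5)| = |20| / |27 + j40| = 20 / 48.260 ≈ 0.4144.

|G(j5)| ≈ 0.4144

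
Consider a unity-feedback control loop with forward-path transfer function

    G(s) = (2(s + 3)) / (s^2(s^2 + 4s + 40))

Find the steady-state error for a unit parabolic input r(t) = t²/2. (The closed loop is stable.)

G(s) has 2 poles at the origin.
This is a Type 2 system. Ka = lim_{s→0} s^2·G(s) = 6/40 = 3/20.
e_ss = 1/Ka = 1/(3/20) = 20/3 ≈ 6.667.

e_ss = 6.667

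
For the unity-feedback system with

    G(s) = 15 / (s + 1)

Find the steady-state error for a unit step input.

G(s) has no poles at the origin.
This is a Type 0 system. Kp = lim_{s→0} G(s) = 15/1.
e_ss = 1/(1 + Kp) = 1/(1 + 15) = 1/16 ≈ 0.06250.

e_ss = 0.06250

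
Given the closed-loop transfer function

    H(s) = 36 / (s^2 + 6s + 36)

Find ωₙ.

Compare the denominator to the standard form s^2 + 2ζωₙs + ωₙ².
ωₙ² = 36, so ωₙ = 6 rad/s.

ωₙ = 6 rad/s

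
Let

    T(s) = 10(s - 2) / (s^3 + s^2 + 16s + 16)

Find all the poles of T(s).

s = 4j, -4j, -1

The poles are the roots of the denominator s^3 + s^2 + 16s + 16 = 0.
Trying s = -1: the polynomial evaluates to 0, so (s + 1) is a factor.
Dividing out leaves s^2 + 16 = 0.
The quadratic formula then gives s = 0 ± 4j.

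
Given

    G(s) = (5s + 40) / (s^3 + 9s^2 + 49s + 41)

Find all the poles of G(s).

s = -1, -4 + 5j, -4 - 5j

The poles are the roots of the denominator s^3 + 9s^2 + 49s + 41 = 0.
Trying s = -1: the polynomial evaluates to 0, so (s + 1) is a factor.
Dividing out leaves s^2 + 8s + 41 = 0.
The quadratic formula then gives s = -4 ± 5j.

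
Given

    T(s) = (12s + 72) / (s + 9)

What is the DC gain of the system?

Set s = 0: T(0) = (72) / (9) = 8.

T(0) = 8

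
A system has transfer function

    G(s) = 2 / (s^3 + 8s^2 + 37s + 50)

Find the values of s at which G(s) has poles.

The poles are the roots of the denominator s^3 + 8s^2 + 37s + 50 = 0.
Trying s = -2: the polynomial evaluates to 0, so (s + 2) is a factor.
Dividing out leaves s^2 + 6s + 25 = 0.
The quadratic formula then gives s = -3 ± 4j.

s = -3 + 4j, -3 - 4j, -2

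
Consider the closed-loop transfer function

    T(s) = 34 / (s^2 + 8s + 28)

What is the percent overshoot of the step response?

%OS ≈ 2.66%

Comparing s^2 + 8s + 28 to s^2 + 2ζωₙs + ωₙ²: ωₙ = √28 ≈ 5.292 rad/s and ζ = 8/(2·√28) ≈ 0.7559.
%OS = 100·exp(−πζ/√(1−ζ²)) = 100·exp(−π·0.7559/√(1−0.7559²)) ≈ 2.66%.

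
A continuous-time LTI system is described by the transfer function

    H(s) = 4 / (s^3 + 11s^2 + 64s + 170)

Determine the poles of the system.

s = -3 + 5j, -3 - 5j, -5

The poles are the roots of the denominator s^3 + 11s^2 + 64s + 170 = 0.
Trying s = -5: the polynomial evaluates to 0, so (s + 5) is a factor.
Dividing out leaves s^2 + 6s + 34 = 0.
The quadratic formula then gives s = -3 ± 5j.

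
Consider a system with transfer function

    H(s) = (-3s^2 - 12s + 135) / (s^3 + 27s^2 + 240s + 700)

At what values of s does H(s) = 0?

Set the numerator to zero: -3s^2 - 12s + 135 = 0, i.e. -3·(s^2 + 4s - 45) = 0.
Factoring: (s + 9)(s - 5) = 0.

s = -9, 5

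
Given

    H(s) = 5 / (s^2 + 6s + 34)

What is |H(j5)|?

|H(j5)| ≈ 0.1596

Substitute s = j5: numerator = 5, denominator = 9 + j30.
|H(j5)| = |5| / |9 + j30| = 5 / 31.321 ≈ 0.1596.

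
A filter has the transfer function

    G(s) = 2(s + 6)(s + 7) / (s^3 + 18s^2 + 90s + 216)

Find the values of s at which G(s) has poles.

s = -3 + 3j, -3 - 3j, -12

The poles are the roots of the denominator s^3 + 18s^2 + 90s + 216 = 0.
Trying s = -12: the polynomial evaluates to 0, so (s + 12) is a factor.
Dividing out leaves s^2 + 6s + 18 = 0.
The quadratic formula then gives s = -3 ± 3j.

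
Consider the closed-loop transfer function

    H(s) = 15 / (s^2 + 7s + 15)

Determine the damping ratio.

Compare the denominator to the standard form s^2 + 2ζωₙs + ωₙ².
ωₙ² = 15, so ωₙ = √15 ≈ 3.873 rad/s.
2ζωₙ = 7, so ζ = 7/(2·√15) ≈ 0.9037.

ζ ≈ 0.9037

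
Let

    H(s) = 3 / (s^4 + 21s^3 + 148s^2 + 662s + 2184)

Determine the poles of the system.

The poles are the roots of the denominator s^4 + 21s^3 + 148s^2 + 662s + 2184 = 0.
Trying s = -7: the polynomial evaluates to 0, so (s + 7) is a factor.
Dividing out leaves s^3 + 14s^2 + 50s + 312 = 0.
This factors further as (s^2 + 2s + 26)(s + 12) = 0.

s = -1 ± 5j, -7, -12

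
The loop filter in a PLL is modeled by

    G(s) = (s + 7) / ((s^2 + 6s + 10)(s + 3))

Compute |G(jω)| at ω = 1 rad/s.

Substitute s = j1: numerator = 7 + j1, denominator = 21 + j27.
|G(j1)| = |7 + j1| / |21 + j27| = 7.0711 / 34.205 ≈ 0.2067.

|G(j1)| ≈ 0.2067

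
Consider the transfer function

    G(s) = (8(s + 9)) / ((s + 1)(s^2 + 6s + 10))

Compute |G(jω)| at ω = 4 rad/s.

Substitute s = j4: numerator = 72 + j32, denominator = -102.
|G(j4)| = |72 + j32| / |-102| = 78.791 / 102 ≈ 0.7725.

|G(j4)| ≈ 0.7725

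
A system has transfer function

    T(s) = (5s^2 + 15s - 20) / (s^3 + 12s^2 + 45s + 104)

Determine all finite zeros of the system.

Set the numerator to zero: 5s^2 + 15s - 20 = 0, i.e. 5·(s^2 + 3s - 4) = 0.
Factoring: (s - 1)(s + 4) = 0.

s = 1, -4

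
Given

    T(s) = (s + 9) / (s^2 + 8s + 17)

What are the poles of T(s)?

The poles are the roots of the denominator s^2 + 8s + 17 = 0.
Using the quadratic formula: s = (-8 ± √(-4))/2 = -4 ± 1j.

s = -4 ± j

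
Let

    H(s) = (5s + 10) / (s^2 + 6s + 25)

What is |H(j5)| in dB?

|H(j5)|_dB ≈ -0.939 dB

Substitute s = j5: numerator = 10 + j25, denominator = j30.
|H(j5)| = |10 + j25| / |j30| = 26.926 / 30 ≈ 0.8975.
In decibels: 20·log₁₀(0.8975) ≈ -0.939 dB.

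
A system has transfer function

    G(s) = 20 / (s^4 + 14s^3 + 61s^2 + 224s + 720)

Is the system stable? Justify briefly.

marginally stable

The denominator s^4 + 14s^3 + 61s^2 + 224s + 720 factors as (s^2 + 16)(s + 5)(s + 9), giving poles at s = ±4j, -5, -9.
Since the simple pole(s) at s = ±4j lie on the jω-axis with none in the right half-plane, the system is marginally stable.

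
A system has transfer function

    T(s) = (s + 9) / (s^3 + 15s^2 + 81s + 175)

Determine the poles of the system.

s = -4 + 3j, -4 - 3j, -7

The poles are the roots of the denominator s^3 + 15s^2 + 81s + 175 = 0.
Trying s = -7: the polynomial evaluates to 0, so (s + 7) is a factor.
Dividing out leaves s^2 + 8s + 25 = 0.
The quadratic formula then gives s = -4 ± 3j.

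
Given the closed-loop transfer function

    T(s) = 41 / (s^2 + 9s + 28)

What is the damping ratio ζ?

ζ ≈ 0.8504

Compare the denominator to the standard form s^2 + 2ζωₙs + ωₙ².
ωₙ² = 28, so ωₙ = √28 ≈ 5.292 rad/s.
2ζωₙ = 9, so ζ = 9/(2·√28) ≈ 0.8504.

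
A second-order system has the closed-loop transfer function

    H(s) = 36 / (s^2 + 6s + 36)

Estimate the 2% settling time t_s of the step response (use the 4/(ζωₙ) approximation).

t_s ≈ 1.333 s

Comparing s^2 + 6s + 36 to s^2 + 2ζωₙs + ωₙ²: ωₙ = 6 rad/s and ζ = 6/(2·6) = 0.5.
ζωₙ = 6/2 = 3, so t_s ≈ 4/(ζωₙ) = 4/3 ≈ 1.333 s.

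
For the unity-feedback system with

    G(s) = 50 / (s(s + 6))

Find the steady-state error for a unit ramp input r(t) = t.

G(s) has one pole at the origin.
This is a Type 1 system. Kv = lim_{s→0} s·G(s) = 50/6 = 25/3.
e_ss = 1/Kv = 1/(25/3) = 3/25 ≈ 0.1200.

e_ss = 0.1200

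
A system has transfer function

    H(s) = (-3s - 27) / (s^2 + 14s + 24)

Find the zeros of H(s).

s = -9

Set the numerator to zero: -3s - 27 = 0, i.e. -3·(s + 9) = 0.
So s = -9.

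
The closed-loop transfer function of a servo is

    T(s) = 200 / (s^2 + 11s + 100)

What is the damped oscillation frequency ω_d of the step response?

ω_d ≈ 8.352 rad/s

Comparing s^2 + 11s + 100 to s^2 + 2ζωₙs + ωₙ²: ωₙ = 10 rad/s and ζ = 11/(2·10) = 0.55.
ζωₙ = 11/2 = 5.5, so ω_d = ωₙ√(1−ζ²) = √(ωₙ² − (ζωₙ)²) = √(100 − 5.5²) = √69.75 ≈ 8.352 rad/s.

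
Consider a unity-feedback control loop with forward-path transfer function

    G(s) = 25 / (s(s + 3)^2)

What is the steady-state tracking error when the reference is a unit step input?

G(s) has one pole at the origin.
This is a Type 1 system; for a step input the steady-state error is zero.

e_ss = 0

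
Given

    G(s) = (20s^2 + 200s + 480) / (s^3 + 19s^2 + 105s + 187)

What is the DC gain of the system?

Set s = 0: G(0) = (480) / (187) = 480/187.

G(0) = 480/187 ≈ 2.567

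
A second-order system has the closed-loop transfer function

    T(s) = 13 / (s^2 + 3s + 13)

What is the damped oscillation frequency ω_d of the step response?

Comparing s^2 + 3s + 13 to s^2 + 2ζωₙs + ωₙ²: ωₙ = √13 ≈ 3.606 rad/s and ζ = 3/(2·√13) ≈ 0.4160.
ζωₙ = 3/2 = 1.5, so ω_d = ωₙ√(1−ζ²) = √(ωₙ² − (ζωₙ)²) = √(13 − 1.5²) = √10.75 ≈ 3.279 rad/s.

ω_d ≈ 3.279 rad/s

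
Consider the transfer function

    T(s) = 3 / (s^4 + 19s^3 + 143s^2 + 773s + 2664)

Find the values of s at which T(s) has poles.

s = -1 ± 6j, -9, -8

The poles are the roots of the denominator s^4 + 19s^3 + 143s^2 + 773s + 2664 = 0.
Trying s = -9: the polynomial evaluates to 0, so (s + 9) is a factor.
Dividing out leaves s^3 + 10s^2 + 53s + 296 = 0.
This factors further as (s^2 + 2s + 37)(s + 8) = 0.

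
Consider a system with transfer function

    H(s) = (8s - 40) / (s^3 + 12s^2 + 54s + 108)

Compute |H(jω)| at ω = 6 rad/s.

|H(j6)| ≈ 0.1829

Substitute s = j6: numerator = -40 + j48, denominator = -324 + j108.
|H(j6)| = |-40 + j48| / |-324 + j108| = 62.482 / 341.53 ≈ 0.1829.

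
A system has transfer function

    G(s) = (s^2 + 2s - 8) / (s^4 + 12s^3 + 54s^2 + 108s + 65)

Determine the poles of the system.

The poles are the roots of the denominator s^4 + 12s^3 + 54s^2 + 108s + 65 = 0.
Trying s = -1: the polynomial evaluates to 0, so (s + 1) is a factor.
Dividing out leaves s^3 + 11s^2 + 43s + 65 = 0.
This factors further as (s^2 + 6s + 13)(s + 5) = 0.

s = -3 + 2j, -3 - 2j, -1, -5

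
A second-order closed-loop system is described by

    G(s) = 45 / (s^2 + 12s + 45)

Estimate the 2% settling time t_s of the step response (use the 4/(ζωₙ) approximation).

Comparing s^2 + 12s + 45 to s^2 + 2ζωₙs + ωₙ²: ωₙ = √45 ≈ 6.708 rad/s and ζ = 12/(2·√45) ≈ 0.8944.
ζωₙ = 12/2 = 6, so t_s ≈ 4/(ζωₙ) = 4/6 ≈ 0.6667 s.

t_s ≈ 0.6667 s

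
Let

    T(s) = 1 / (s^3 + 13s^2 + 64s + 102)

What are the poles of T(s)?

s = -3, -5 + 3j, -5 - 3j

The poles are the roots of the denominator s^3 + 13s^2 + 64s + 102 = 0.
Trying s = -3: the polynomial evaluates to 0, so (s + 3) is a factor.
Dividing out leaves s^2 + 10s + 34 = 0.
The quadratic formula then gives s = -5 ± 3j.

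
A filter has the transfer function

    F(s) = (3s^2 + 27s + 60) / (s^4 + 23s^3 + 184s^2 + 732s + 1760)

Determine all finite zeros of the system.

Set the numerator to zero: 3s^2 + 27s + 60 = 0, i.e. 3·(s^2 + 9s + 20) = 0.
Factoring: (s + 5)(s + 4) = 0.

s = -5, -4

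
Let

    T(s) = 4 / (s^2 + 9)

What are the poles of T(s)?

The poles are the roots of the denominator s^2 + 9 = 0.
Using the quadratic formula: s = (0 ± √(-36))/2 = 0 ± 3j.

s = 3j, -3j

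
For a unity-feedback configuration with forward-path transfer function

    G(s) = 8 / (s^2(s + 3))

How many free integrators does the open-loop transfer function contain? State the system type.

Type 2

The denominator has 2 factors of s at the origin (free integrators), so this is a Type 2 system.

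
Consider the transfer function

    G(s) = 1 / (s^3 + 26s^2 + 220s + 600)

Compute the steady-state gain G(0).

G(0) = 1/600 ≈ 0.001667

Set s = 0: G(0) = (1) / (600) = 1/600.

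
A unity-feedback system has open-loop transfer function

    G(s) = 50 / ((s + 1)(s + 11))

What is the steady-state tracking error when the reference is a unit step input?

G(s) has no poles at the origin.
This is a Type 0 system. Kp = lim_{s→0} G(s) = 50/11.
e_ss = 1/(1 + Kp) = 1/(1 + 50/11) = 11/61 ≈ 0.1803.

e_ss = 0.1803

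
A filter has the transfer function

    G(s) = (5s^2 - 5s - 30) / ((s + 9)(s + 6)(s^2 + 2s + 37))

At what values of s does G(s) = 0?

s = 3, -2

Set the numerator to zero: 5s^2 - 5s - 30 = 0, i.e. 5·(s^2 - s - 6) = 0.
Factoring: (s - 3)(s + 2) = 0.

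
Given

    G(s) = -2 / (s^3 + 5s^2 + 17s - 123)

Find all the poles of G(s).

The poles are the roots of the denominator s^3 + 5s^2 + 17s - 123 = 0.
Trying s = 3: the polynomial evaluates to 0, so (s - 3) is a factor.
Dividing out leaves s^2 + 8s + 41 = 0.
The quadratic formula then gives s = -4 ± 5j.

s = -4 + 5j, -4 - 5j, 3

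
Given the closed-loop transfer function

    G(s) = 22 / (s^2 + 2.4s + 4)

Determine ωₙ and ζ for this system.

ωₙ = 2 rad/s, ζ = 0.6

Compare the denominator to the standard form s^2 + 2ζωₙs + ωₙ².
ωₙ² = 4, so ωₙ = 2 rad/s.
2ζωₙ = 2.4, so ζ = 2.4/(2·2) = 0.6.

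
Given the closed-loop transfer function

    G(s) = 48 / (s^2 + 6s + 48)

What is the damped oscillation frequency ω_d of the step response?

ω_d ≈ 6.245 rad/s

Comparing s^2 + 6s + 48 to s^2 + 2ζωₙs + ωₙ²: ωₙ = √48 ≈ 6.928 rad/s and ζ = 6/(2·√48) ≈ 0.4330.
ζωₙ = 6/2 = 3, so ω_d = ωₙ√(1−ζ²) = √(ωₙ² − (ζωₙ)²) = √(48 − 3²) = √39 ≈ 6.245 rad/s.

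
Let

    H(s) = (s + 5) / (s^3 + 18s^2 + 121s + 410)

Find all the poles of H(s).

The poles are the roots of the denominator s^3 + 18s^2 + 121s + 410 = 0.
Trying s = -10: the polynomial evaluates to 0, so (s + 10) is a factor.
Dividing out leaves s^2 + 8s + 41 = 0.
The quadratic formula then gives s = -4 ± 5j.

s = -4 + 5j, -4 - 5j, -10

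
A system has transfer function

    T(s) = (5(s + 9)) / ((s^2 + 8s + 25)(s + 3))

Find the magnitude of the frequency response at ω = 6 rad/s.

Substitute s = j6: numerator = 45 + j30, denominator = -321 + j78.
|T(j6)| = |45 + j30| / |-321 + j78| = 54.083 / 330.34 ≈ 0.1637.

|T(j6)| ≈ 0.1637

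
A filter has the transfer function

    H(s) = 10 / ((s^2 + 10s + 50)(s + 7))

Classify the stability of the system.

stable

The poles can be read from the denominator factors: s = -5 + 5j, -5 - 5j, -7.
Since all poles lie strictly in the left half-plane, the system is stable.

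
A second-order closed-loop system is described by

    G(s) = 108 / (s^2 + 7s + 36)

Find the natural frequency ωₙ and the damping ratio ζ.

Compare the denominator to the standard form s^2 + 2ζωₙs + ωₙ².
ωₙ² = 36, so ωₙ = 6 rad/s.
2ζωₙ = 7, so ζ = 7/(2·6) ≈ 0.5833.

ωₙ = 6 rad/s, ζ ≈ 0.5833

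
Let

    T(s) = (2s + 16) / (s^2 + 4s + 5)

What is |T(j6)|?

Substitute s = j6: numerator = 16 + j12, denominator = -31 + j24.
|T(j6)| = |16 + j12| / |-31 + j24| = 20 / 39.205 ≈ 0.5101.

|T(j6)| ≈ 0.5101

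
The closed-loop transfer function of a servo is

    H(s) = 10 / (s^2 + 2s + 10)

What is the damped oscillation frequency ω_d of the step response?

Comparing s^2 + 2s + 10 to s^2 + 2ζωₙs + ωₙ²: ωₙ = √10 ≈ 3.162 rad/s and ζ = 2/(2·√10) ≈ 0.3162.
ζωₙ = 2/2 = 1, so ω_d = ωₙ√(1−ζ²) = √(ωₙ² − (ζωₙ)²) = √(10 − 1²) = √9 = 3 rad/s.

ω_d = 3 rad/s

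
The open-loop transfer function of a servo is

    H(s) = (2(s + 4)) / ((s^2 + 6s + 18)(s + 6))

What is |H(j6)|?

|H(j6)| ≈ 0.04223

Substitute s = j6: numerator = 8 + j12, denominator = -324 + j108.
|H(j6)| = |8 + j12| / |-324 + j108| = 14.422 / 341.53 ≈ 0.04223.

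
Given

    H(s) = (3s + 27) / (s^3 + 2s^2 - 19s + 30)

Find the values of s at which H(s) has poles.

s = -6, 2 ± j

The poles are the roots of the denominator s^3 + 2s^2 - 19s + 30 = 0.
Trying s = -6: the polynomial evaluates to 0, so (s + 6) is a factor.
Dividing out leaves s^2 - 4s + 5 = 0.
The quadratic formula then gives s = 2 ± 1j.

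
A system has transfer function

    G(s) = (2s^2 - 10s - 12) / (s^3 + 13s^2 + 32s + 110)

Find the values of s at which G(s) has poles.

s = -1 ± 3j, -11

The poles are the roots of the denominator s^3 + 13s^2 + 32s + 110 = 0.
Trying s = -11: the polynomial evaluates to 0, so (s + 11) is a factor.
Dividing out leaves s^2 + 2s + 10 = 0.
The quadratic formula then gives s = -1 ± 3j.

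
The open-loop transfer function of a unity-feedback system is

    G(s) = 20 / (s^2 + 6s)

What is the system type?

Factor s from the denominator: s^2 + 6s = s·(s + 6).
There is 1 pole at the origin, so the system is Type 1.

Type 1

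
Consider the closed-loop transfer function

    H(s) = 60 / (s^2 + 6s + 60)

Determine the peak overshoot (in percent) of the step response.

Comparing s^2 + 6s + 60 to s^2 + 2ζωₙs + ωₙ²: ωₙ = √60 ≈ 7.746 rad/s and ζ = 6/(2·√60) ≈ 0.3873.
%OS = 100·exp(−πζ/√(1−ζ²)) = 100·exp(−π·0.3873/√(1−0.3873²)) ≈ 26.7%.

%OS ≈ 26.7%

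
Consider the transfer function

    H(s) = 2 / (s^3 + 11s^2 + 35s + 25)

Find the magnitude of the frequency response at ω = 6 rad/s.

|H(j6)| ≈ 0.005390

Substitute s = j6: numerator = 2, denominator = -371 - j6.
|H(j6)| = |2| / |-371 - j6| = 2 / 371.05 ≈ 0.005390.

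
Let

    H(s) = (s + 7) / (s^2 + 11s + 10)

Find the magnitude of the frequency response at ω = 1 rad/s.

Substitute s = j1: numerator = 7 + j1, denominator = 9 + j11.
|H(j1)| = |7 + j1| / |9 + j11| = 7.0711 / 14.213 ≈ 0.4975.

|H(j1)| ≈ 0.4975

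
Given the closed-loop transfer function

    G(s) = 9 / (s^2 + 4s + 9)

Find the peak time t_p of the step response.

Comparing s^2 + 4s + 9 to s^2 + 2ζωₙs + ωₙ²: ωₙ = 3 rad/s and ζ = 4/(2·3) ≈ 0.6667.
ζωₙ = 4/2 = 2, so ω_d = ωₙ√(1−ζ²) = √(ωₙ² − (ζωₙ)²) = √(9 − 2²) = √5 ≈ 2.236 rad/s.
t_p = π/ω_d = π/2.236 ≈ 1.405 s.

t_p ≈ 1.405 s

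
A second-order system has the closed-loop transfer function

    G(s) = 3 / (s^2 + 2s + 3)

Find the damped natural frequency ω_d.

ω_d ≈ 1.414 rad/s

Comparing s^2 + 2s + 3 to s^2 + 2ζωₙs + ωₙ²: ωₙ = √3 ≈ 1.732 rad/s and ζ = 2/(2·√3) ≈ 0.5774.
ζωₙ = 2/2 = 1, so ω_d = ωₙ√(1−ζ²) = √(ωₙ² − (ζωₙ)²) = √(3 − 1²) = √2 ≈ 1.414 rad/s.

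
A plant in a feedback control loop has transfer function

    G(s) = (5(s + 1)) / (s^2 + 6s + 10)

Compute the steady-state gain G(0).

G(0) = 1/2 ≈ 0.5000

Set s = 0: G(0) = (5) / (10) = 1/2.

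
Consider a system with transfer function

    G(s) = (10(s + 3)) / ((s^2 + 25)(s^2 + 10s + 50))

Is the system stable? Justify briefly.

marginally stable

The poles can be read from the denominator factors: s = ±5j, -5 ± 5j.
Since the simple pole(s) at s = ±5j lie on the jω-axis with none in the right half-plane, the system is marginally stable.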